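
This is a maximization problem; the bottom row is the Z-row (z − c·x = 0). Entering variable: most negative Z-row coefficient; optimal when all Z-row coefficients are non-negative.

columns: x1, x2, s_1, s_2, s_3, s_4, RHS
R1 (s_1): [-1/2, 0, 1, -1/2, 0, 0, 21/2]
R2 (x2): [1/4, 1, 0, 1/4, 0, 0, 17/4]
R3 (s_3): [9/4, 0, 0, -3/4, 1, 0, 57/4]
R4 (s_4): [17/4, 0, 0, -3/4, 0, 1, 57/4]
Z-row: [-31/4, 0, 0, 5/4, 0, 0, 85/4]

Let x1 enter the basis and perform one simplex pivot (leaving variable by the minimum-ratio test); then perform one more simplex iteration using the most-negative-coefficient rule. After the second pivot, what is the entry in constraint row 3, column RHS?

Ratio test on column x1 — row 1: entry -1/2 ≤ 0; row 2: (17/4)/(1/4) = 17; row 3: (57/4)/(9/4) = 19/3; row 4: (57/4)/(17/4) = 57/17. Minimum is 57/17 at row 4 (s_4 leaves); pivot element 17/4.
Divide row 4 by 17/4; eliminate column x1 from the other rows.
Second iteration: most negative Z-row entry is -2/17 in column s_2, so s_2 enters.
Ratio test on column s_2 — row 1: entry -10/17 ≤ 0; row 2: (58/17)/(5/17) = 58/5; row 3: entry -6/17 ≤ 0; row 4: entry -3/17 ≤ 0. Minimum is 58/5 at row 2 (x2 leaves); pivot element 5/17.
Divide row 2 by 5/17; eliminate column s_2 from the other rows.
After both pivots, the entry at constraint row 3, column RHS is 54/5.

54/5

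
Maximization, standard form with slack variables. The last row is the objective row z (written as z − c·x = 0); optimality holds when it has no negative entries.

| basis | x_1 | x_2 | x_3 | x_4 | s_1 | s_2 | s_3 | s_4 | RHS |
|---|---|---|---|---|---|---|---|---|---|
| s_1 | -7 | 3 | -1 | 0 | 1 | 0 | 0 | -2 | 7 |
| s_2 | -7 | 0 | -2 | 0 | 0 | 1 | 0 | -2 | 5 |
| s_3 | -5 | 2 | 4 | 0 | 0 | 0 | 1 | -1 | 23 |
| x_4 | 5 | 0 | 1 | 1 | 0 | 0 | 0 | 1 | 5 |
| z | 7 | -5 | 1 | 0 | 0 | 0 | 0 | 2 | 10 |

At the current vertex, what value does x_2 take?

x_2 is not in the basis, so in the current basic feasible solution x_2 = 0.

0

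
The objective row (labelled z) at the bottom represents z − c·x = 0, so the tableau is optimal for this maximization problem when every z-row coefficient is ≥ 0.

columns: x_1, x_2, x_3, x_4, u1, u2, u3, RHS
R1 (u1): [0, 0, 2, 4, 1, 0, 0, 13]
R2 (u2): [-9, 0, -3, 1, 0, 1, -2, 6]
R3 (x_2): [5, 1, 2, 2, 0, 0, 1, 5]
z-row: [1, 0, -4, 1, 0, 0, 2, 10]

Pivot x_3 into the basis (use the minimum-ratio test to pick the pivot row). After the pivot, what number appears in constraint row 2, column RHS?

27/2

Ratio test on column x_3 — row 1: 13/2 = 13/2; row 2: entry -3 ≤ 0; row 3: 5/2 = 5/2. Minimum is 5/2 at row 3 (x_2 leaves); pivot element 2.
Divide row 3 by 2; eliminate column x_3 from the other rows.
Row 2 update in column RHS: 6 − (-3)·(5/2) = 27/2.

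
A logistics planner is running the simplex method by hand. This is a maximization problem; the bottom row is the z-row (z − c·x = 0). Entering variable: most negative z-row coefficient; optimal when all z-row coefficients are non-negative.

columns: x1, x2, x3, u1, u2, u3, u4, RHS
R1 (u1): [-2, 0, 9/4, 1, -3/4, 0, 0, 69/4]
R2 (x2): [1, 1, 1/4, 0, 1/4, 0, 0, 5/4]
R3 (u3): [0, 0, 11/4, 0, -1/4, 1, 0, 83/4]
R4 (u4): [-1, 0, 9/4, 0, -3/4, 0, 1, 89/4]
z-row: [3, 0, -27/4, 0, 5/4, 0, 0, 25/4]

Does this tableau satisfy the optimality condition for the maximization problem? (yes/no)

The z-row has a negative entry -27/4 in column x3, so it is not optimal.

no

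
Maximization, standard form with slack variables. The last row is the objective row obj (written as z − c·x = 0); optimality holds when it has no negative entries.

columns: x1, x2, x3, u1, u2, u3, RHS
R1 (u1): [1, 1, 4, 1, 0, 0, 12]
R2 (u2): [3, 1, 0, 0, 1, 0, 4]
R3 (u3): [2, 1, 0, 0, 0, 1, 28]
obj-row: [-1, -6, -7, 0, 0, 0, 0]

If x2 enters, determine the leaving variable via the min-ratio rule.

Column x2 entries and ratios — u1: 12/1 = 12; u2: 4/1 = 4; u3: 28/1 = 28.
Smallest ratio is 4 in the row of u2, so u2 leaves.

u2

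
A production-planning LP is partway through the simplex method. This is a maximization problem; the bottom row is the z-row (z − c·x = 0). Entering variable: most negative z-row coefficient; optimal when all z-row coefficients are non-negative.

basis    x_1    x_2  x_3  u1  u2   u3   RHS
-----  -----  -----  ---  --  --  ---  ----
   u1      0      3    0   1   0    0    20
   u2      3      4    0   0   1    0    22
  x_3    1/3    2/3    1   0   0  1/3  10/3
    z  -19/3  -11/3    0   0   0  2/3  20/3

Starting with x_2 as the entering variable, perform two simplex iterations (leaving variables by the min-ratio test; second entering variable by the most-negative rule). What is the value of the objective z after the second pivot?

Ratio test on column x_2 — row 1: 20/3 = 20/3; row 2: 22/4 = 11/2; row 3: (10/3)/(2/3) = 5. Minimum is 5 at row 3 (x_3 leaves); pivot element 2/3.
Pivot on row 3; the z-row RHS becomes 20/3 − (-11/3)·5 = 25.
Next entering variable (most negative z-row entry -9/2): x_1.
Ratio test on column x_1 — row 1: entry -3/2 ≤ 0; row 2: 2/1 = 2; row 3: 5/(1/2) = 10. Minimum is 2 at row 2 (u2 leaves); pivot element 1.
After the second pivot the z-row RHS is 25 − (-9/2)·2 = 34.

34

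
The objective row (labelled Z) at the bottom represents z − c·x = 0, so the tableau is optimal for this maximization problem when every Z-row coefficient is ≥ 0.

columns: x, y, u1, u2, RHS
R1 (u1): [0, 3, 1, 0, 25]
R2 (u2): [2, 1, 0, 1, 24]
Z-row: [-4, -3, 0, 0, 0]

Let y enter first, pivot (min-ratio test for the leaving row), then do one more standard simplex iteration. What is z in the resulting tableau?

Ratio test on column y — row 1: 25/3 = 25/3; row 2: 24/1 = 24. Minimum is 25/3 at row 1 (u1 leaves); pivot element 3.
Pivot on row 1; the Z-row RHS becomes 0 − (-3)·(25/3) = 25.
Next entering variable (most negative Z-row entry -4): x.
Ratio test on column x — row 1: entry 0 ≤ 0; row 2: (47/3)/2 = 47/6. Minimum is 47/6 at row 2 (u2 leaves); pivot element 2.
After the second pivot the Z-row RHS is 25 − (-4)·(47/6) = 169/3.

169/3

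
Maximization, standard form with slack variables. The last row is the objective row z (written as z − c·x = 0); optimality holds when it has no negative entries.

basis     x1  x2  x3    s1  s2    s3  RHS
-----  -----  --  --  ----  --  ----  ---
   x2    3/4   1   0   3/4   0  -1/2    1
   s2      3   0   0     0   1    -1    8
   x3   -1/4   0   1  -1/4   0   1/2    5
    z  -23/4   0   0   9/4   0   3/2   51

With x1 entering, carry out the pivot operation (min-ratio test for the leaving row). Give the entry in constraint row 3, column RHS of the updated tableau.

Ratio test on column x1 — row 1: 1/(3/4) = 4/3; row 2: 8/3 = 8/3; row 3: entry -1/4 ≤ 0. Minimum is 4/3 at row 1 (x2 leaves); pivot element 3/4.
Divide row 1 by 3/4; eliminate column x1 from the other rows.
Row 3 update in column RHS: 5 − (-1/4)·(4/3) = 16/3.

16/3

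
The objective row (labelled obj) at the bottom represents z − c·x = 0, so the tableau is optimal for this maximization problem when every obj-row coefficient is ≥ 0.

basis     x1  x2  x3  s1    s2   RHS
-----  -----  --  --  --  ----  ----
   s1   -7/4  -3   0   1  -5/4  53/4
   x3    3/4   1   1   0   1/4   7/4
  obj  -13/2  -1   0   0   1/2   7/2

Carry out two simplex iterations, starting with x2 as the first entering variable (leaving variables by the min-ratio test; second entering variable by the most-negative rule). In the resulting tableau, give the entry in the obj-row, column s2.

Ratio test on column x2 — row 1: entry -3 ≤ 0; row 2: (7/4)/1 = 7/4. Minimum is 7/4 at row 2 (x3 leaves); pivot element 1.
Divide row 2 by 1; eliminate column x2 from the other rows.
Second iteration: most negative obj-row entry is -23/4 in column x1, so x1 enters.
Ratio test on column x1 — row 1: (37/2)/(1/2) = 37; row 2: (7/4)/(3/4) = 7/3. Minimum is 7/3 at row 2 (x2 leaves); pivot element 3/4.
Divide row 2 by 3/4; eliminate column x1 from the other rows.
After both pivots, the entry at the obj-row, column s2 is 8/3.

8/3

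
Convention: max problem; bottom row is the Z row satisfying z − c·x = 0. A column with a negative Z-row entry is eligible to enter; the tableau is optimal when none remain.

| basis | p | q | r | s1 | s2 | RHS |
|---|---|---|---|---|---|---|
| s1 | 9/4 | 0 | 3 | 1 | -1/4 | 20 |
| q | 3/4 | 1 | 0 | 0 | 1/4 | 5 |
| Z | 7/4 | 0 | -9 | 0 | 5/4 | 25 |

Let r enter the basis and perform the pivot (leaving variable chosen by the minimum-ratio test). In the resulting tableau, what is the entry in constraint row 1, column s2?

-1/12

Ratio test on column r — row 1: 20/3 = 20/3; row 2: entry 0 ≤ 0. Minimum is 20/3 at row 1 (s1 leaves); pivot element 3.
Divide row 1 by 3; eliminate column r from the other rows.
In the new row 1, the s2 entry is the old entry divided by the pivot: (-1/4)/3 = -1/12.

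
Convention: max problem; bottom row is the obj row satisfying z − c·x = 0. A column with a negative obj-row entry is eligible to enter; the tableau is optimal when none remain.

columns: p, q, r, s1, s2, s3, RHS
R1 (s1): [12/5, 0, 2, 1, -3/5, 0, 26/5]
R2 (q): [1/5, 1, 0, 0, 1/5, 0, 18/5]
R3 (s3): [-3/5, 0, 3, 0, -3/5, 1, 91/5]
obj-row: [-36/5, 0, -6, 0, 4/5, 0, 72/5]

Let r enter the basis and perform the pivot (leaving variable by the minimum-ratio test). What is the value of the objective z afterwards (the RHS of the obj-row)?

30

Ratio test on column r — row 1: (26/5)/2 = 13/5; row 2: entry 0 ≤ 0; row 3: (91/5)/3 = 91/15. Minimum is 13/5 at row 1 (s1 leaves); pivot element 2.
Pivot on row 1; the obj-row RHS becomes 72/5 − (-6)·(13/5) = 30.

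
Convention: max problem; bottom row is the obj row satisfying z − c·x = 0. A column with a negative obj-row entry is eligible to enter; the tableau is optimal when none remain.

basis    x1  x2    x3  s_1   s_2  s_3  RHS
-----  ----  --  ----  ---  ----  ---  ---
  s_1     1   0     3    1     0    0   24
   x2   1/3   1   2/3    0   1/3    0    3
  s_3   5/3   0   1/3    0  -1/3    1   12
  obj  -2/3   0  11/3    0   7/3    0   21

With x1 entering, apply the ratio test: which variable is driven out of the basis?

s_3

Column x1 entries and ratios — s_1: 24/1 = 24; x2: 3/(1/3) = 9; s_3: 12/(5/3) = 36/5.
Smallest ratio is 36/5 in the row of s_3, so s_3 leaves.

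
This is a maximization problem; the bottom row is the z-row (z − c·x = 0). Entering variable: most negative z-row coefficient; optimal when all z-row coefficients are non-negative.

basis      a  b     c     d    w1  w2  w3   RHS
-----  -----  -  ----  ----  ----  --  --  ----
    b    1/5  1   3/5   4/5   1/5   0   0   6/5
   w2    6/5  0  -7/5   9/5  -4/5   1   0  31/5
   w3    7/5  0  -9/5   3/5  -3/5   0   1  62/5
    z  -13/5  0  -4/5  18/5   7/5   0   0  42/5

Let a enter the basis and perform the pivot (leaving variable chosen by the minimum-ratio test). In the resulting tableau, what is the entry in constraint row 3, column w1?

1/3

Ratio test on column a — row 1: (6/5)/(1/5) = 6; row 2: (31/5)/(6/5) = 31/6; row 3: (62/5)/(7/5) = 62/7. Minimum is 31/6 at row 2 (w2 leaves); pivot element 6/5.
Divide row 2 by 6/5; eliminate column a from the other rows.
Row 3 update in column w1: -3/5 − (7/5)·(-2/3) = 1/3.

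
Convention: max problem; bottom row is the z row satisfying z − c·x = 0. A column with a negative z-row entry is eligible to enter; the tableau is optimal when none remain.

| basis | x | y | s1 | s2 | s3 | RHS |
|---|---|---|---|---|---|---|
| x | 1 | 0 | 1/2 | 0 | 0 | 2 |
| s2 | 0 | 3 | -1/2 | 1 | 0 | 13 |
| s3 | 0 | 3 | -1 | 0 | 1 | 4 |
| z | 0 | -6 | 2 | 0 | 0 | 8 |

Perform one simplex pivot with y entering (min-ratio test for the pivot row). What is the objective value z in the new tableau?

16

Ratio test on column y — row 1: entry 0 ≤ 0; row 2: 13/3 = 13/3; row 3: 4/3 = 4/3. Minimum is 4/3 at row 3 (s3 leaves); pivot element 3.
Pivot on row 3; the z-row RHS becomes 8 − (-6)·(4/3) = 16.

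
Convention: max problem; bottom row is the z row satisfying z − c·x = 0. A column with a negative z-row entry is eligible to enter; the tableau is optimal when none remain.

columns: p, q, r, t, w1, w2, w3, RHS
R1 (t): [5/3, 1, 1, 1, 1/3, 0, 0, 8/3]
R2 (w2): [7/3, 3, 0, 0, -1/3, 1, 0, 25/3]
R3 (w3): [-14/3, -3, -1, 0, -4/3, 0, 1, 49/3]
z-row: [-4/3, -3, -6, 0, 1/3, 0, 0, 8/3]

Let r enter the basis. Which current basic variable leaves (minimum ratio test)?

Column r entries and ratios — t: (8/3)/1 = 8/3; w2: 0 ≤ 0, skip; w3: -1 ≤ 0, skip.
Smallest ratio is 8/3 in the row of t, so t leaves.

t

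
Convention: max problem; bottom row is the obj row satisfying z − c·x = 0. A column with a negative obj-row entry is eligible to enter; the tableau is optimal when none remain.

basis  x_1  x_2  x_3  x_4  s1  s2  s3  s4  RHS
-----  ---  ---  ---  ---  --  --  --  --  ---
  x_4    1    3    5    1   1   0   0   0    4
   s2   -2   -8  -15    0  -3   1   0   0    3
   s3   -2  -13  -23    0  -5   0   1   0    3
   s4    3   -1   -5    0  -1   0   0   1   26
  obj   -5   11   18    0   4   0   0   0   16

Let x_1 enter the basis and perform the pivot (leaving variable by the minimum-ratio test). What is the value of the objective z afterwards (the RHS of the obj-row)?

36

Ratio test on column x_1 — row 1: 4/1 = 4; row 2: entry -2 ≤ 0; row 3: entry -2 ≤ 0; row 4: 26/3 = 26/3. Minimum is 4 at row 1 (x_4 leaves); pivot element 1.
Pivot on row 1; the obj-row RHS becomes 16 − (-5)·4 = 36.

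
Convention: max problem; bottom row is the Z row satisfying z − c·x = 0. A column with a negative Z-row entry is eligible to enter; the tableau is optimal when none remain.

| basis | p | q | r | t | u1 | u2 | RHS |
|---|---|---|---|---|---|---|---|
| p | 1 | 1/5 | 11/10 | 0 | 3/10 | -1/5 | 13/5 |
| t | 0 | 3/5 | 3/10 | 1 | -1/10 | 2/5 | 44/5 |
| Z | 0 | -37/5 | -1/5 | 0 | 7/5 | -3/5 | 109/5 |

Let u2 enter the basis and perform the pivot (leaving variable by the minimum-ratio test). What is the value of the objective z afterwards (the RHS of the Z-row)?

35

Ratio test on column u2 — row 1: entry -1/5 ≤ 0; row 2: (44/5)/(2/5) = 22. Minimum is 22 at row 2 (t leaves); pivot element 2/5.
Pivot on row 2; the Z-row RHS becomes 109/5 − (-3/5)·22 = 35.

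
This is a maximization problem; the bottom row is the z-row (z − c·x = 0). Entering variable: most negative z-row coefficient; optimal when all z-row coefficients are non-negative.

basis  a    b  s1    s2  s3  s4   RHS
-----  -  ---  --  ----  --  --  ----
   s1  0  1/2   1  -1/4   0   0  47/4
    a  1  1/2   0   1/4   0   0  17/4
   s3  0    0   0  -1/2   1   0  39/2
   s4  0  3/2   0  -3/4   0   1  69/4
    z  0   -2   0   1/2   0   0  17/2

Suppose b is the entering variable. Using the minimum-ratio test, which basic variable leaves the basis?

a

Column b entries and ratios — s1: (47/4)/(1/2) = 47/2; a: (17/4)/(1/2) = 17/2; s3: 0 ≤ 0, skip; s4: (69/4)/(3/2) = 23/2.
Smallest ratio is 17/2 in the row of a, so a leaves.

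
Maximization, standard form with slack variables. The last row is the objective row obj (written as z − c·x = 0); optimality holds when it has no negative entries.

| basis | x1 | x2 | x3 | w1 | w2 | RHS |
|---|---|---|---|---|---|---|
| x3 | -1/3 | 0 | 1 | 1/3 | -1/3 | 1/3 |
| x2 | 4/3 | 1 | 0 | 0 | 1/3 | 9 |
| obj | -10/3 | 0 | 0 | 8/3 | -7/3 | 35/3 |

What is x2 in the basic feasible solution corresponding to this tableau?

x2 is basic (row 2); its value is the RHS of that row, 9.

9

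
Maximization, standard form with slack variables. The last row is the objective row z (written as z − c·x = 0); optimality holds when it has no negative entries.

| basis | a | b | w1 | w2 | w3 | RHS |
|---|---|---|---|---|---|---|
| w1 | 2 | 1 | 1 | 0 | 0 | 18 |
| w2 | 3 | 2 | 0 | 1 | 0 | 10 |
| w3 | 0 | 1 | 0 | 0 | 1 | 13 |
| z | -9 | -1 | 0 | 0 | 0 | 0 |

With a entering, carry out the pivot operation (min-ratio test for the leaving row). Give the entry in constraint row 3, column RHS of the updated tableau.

13

Ratio test on column a — row 1: 18/2 = 9; row 2: 10/3 = 10/3; row 3: entry 0 ≤ 0. Minimum is 10/3 at row 2 (w2 leaves); pivot element 3.
Divide row 2 by 3; eliminate column a from the other rows.
Row 3 update in column RHS: 13 − 0·(10/3) = 13.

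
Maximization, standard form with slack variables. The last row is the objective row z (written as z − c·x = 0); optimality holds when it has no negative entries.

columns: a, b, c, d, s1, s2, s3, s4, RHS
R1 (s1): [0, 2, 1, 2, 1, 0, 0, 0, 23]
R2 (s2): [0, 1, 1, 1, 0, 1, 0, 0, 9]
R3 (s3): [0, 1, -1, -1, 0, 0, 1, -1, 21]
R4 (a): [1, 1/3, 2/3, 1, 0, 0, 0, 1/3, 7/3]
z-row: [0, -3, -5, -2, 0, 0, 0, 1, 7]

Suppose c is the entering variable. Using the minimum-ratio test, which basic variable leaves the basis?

a

Column c entries and ratios — s1: 23/1 = 23; s2: 9/1 = 9; s3: -1 ≤ 0, skip; a: (7/3)/(2/3) = 7/2.
Smallest ratio is 7/2 in the row of a, so a leaves.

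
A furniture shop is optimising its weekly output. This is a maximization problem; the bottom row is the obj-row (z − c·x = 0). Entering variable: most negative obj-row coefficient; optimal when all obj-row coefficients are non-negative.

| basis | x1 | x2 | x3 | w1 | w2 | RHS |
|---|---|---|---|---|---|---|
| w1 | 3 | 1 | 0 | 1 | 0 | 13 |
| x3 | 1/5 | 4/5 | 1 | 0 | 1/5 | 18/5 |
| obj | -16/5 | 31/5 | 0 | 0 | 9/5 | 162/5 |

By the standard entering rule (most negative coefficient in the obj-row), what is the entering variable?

Negative obj-row entries: x1: -16/5.
The most negative is -16/5 in column x1, so x1 enters.

x1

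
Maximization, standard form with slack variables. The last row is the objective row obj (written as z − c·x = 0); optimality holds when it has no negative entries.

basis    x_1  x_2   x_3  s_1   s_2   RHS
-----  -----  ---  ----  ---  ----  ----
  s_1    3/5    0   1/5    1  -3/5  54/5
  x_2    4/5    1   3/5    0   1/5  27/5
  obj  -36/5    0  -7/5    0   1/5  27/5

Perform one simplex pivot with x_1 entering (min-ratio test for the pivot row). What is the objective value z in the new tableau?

Ratio test on column x_1 — row 1: (54/5)/(3/5) = 18; row 2: (27/5)/(4/5) = 27/4. Minimum is 27/4 at row 2 (x_2 leaves); pivot element 4/5.
Pivot on row 2; the obj-row RHS becomes 27/5 − (-36/5)·(27/4) = 54.

54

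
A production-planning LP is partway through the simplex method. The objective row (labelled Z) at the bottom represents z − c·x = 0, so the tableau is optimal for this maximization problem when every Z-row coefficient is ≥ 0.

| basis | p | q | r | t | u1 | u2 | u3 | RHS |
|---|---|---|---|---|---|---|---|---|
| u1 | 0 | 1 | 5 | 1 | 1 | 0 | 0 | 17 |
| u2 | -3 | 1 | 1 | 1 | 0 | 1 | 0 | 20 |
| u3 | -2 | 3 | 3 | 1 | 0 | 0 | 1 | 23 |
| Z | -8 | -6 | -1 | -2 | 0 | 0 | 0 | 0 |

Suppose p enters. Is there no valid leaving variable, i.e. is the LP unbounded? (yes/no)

Every constraint-row entry in column p is ≤ 0, so increasing p is unbounded.

yes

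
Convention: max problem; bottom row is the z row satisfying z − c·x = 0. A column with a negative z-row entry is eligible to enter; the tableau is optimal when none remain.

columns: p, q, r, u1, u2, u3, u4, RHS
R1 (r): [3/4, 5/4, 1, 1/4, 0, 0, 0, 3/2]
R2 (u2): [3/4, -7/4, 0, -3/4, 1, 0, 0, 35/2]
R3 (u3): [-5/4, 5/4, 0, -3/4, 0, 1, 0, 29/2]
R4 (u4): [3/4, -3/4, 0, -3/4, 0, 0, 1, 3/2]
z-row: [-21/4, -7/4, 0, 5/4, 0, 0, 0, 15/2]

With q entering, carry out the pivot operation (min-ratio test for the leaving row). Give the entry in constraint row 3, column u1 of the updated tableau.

-1

Ratio test on column q — row 1: (3/2)/(5/4) = 6/5; row 2: entry -7/4 ≤ 0; row 3: (29/2)/(5/4) = 58/5; row 4: entry -3/4 ≤ 0. Minimum is 6/5 at row 1 (r leaves); pivot element 5/4.
Divide row 1 by 5/4; eliminate column q from the other rows.
Row 3 update in column u1: -3/4 − (5/4)·(1/5) = -1.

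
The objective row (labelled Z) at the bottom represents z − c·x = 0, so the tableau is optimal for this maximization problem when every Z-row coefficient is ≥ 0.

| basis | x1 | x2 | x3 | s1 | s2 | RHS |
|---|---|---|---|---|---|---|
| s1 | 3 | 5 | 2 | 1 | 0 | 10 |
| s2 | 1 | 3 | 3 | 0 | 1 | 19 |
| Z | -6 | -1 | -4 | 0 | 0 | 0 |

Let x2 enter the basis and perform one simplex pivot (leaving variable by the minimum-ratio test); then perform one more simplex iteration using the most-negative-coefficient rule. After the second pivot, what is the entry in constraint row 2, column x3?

Ratio test on column x2 — row 1: 10/5 = 2; row 2: 19/3 = 19/3. Minimum is 2 at row 1 (s1 leaves); pivot element 5.
Divide row 1 by 5; eliminate column x2 from the other rows.
Second iteration: most negative Z-row entry is -27/5 in column x1, so x1 enters.
Ratio test on column x1 — row 1: 2/(3/5) = 10/3; row 2: entry -4/5 ≤ 0. Minimum is 10/3 at row 1 (x2 leaves); pivot element 3/5.
Divide row 1 by 3/5; eliminate column x1 from the other rows.
After both pivots, the entry at constraint row 2, column x3 is 7/3.

7/3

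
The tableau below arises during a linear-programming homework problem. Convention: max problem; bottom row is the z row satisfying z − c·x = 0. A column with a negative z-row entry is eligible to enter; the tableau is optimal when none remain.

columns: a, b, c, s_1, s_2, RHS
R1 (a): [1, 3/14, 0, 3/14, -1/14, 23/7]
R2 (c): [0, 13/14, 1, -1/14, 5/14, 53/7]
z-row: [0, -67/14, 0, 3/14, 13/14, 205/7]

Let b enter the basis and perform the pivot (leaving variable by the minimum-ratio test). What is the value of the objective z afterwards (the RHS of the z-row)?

888/13

Ratio test on column b — row 1: (23/7)/(3/14) = 46/3; row 2: (53/7)/(13/14) = 106/13. Minimum is 106/13 at row 2 (c leaves); pivot element 13/14.
Pivot on row 2; the z-row RHS becomes 205/7 − (-67/14)·(106/13) = 888/13.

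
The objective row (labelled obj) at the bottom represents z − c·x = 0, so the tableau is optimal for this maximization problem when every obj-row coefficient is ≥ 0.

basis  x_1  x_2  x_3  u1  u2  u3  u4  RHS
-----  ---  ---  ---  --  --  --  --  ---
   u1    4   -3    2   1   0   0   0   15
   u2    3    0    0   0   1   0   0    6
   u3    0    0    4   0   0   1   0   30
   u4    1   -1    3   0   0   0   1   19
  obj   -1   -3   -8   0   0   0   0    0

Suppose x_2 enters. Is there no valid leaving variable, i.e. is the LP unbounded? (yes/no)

yes

Every constraint-row entry in column x_2 is ≤ 0, so increasing x_2 is unbounded.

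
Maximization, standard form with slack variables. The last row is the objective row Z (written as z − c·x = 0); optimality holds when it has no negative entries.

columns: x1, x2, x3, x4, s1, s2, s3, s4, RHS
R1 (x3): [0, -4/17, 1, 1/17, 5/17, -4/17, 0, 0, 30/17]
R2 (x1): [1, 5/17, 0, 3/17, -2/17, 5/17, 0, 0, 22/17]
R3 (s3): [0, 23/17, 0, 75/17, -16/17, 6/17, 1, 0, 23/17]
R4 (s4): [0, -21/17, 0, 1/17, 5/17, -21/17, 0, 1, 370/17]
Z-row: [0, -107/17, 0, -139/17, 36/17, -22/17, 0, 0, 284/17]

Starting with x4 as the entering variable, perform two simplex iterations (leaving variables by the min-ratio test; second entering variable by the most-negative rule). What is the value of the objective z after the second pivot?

23

Ratio test on column x4 — row 1: (30/17)/(1/17) = 30; row 2: (22/17)/(3/17) = 22/3; row 3: (23/17)/(75/17) = 23/75; row 4: (370/17)/(1/17) = 370. Minimum is 23/75 at row 3 (s3 leaves); pivot element 75/17.
Pivot on row 3; the Z-row RHS becomes 284/17 − (-139/17)·(23/75) = 1441/75.
Next entering variable (most negative Z-row entry -284/75): x2.
Ratio test on column x2 — row 1: entry -19/75 ≤ 0; row 2: (31/25)/(6/25) = 31/6; row 3: (23/75)/(23/75) = 1; row 4: entry -94/75 ≤ 0. Minimum is 1 at row 3 (x4 leaves); pivot element 23/75.
After the second pivot the Z-row RHS is 1441/75 − (-284/75)·1 = 23.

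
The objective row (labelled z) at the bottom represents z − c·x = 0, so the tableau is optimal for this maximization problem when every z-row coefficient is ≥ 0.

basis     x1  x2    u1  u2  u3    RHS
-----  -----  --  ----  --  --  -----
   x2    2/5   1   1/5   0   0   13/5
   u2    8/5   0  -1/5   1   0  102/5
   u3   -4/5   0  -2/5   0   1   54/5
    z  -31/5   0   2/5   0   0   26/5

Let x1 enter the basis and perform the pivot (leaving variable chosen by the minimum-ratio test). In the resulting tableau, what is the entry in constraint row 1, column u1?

1/2

Ratio test on column x1 — row 1: (13/5)/(2/5) = 13/2; row 2: (102/5)/(8/5) = 51/4; row 3: entry -4/5 ≤ 0. Minimum is 13/2 at row 1 (x2 leaves); pivot element 2/5.
Divide row 1 by 2/5; eliminate column x1 from the other rows.
In the new row 1, the u1 entry is the old entry divided by the pivot: (1/5)/(2/5) = 1/2.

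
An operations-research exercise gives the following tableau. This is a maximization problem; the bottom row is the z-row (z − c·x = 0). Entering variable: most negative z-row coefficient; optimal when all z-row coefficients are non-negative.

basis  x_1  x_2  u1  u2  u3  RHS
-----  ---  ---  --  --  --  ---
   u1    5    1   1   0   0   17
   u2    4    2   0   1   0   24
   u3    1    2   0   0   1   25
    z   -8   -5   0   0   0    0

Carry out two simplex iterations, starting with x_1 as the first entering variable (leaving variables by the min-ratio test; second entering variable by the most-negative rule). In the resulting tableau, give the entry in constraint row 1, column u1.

1/3

Ratio test on column x_1 — row 1: 17/5 = 17/5; row 2: 24/4 = 6; row 3: 25/1 = 25. Minimum is 17/5 at row 1 (u1 leaves); pivot element 5.
Divide row 1 by 5; eliminate column x_1 from the other rows.
Second iteration: most negative z-row entry is -17/5 in column x_2, so x_2 enters.
Ratio test on column x_2 — row 1: (17/5)/(1/5) = 17; row 2: (52/5)/(6/5) = 26/3; row 3: (108/5)/(9/5) = 12. Minimum is 26/3 at row 2 (u2 leaves); pivot element 6/5.
Divide row 2 by 6/5; eliminate column x_2 from the other rows.
After both pivots, the entry at constraint row 1, column u1 is 1/3.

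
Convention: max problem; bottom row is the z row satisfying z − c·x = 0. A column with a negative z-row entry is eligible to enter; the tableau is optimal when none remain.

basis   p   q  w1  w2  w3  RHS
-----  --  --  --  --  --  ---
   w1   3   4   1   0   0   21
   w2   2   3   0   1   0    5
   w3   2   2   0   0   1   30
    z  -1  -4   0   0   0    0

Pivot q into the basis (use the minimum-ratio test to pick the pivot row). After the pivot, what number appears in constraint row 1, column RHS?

Ratio test on column q — row 1: 21/4 = 21/4; row 2: 5/3 = 5/3; row 3: 30/2 = 15. Minimum is 5/3 at row 2 (w2 leaves); pivot element 3.
Divide row 2 by 3; eliminate column q from the other rows.
Row 1 update in column RHS: 21 − 4·(5/3) = 43/3.

43/3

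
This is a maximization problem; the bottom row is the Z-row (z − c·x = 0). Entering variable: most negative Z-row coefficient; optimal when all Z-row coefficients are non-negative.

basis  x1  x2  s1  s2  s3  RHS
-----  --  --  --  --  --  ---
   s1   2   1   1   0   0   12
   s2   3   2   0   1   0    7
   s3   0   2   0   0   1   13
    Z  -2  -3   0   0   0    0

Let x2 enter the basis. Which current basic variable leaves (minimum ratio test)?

s2

Column x2 entries and ratios — s1: 12/1 = 12; s2: 7/2 = 7/2; s3: 13/2 = 13/2.
Smallest ratio is 7/2 in the row of s2, so s2 leaves.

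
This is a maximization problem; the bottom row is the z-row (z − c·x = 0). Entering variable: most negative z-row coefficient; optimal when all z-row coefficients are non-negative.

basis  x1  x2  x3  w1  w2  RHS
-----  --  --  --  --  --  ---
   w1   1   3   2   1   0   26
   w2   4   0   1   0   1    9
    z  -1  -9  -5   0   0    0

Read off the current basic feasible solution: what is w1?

w1 is basic (row 1); its value is the RHS of that row, 26.

26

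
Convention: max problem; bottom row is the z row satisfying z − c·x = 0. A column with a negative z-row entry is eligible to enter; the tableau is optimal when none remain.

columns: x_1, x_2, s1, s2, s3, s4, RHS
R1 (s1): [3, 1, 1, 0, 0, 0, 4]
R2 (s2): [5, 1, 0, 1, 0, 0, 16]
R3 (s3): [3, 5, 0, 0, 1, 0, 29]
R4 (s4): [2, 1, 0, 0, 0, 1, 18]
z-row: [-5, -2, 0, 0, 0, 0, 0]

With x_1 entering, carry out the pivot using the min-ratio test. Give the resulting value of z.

Ratio test on column x_1 — row 1: 4/3 = 4/3; row 2: 16/5 = 16/5; row 3: 29/3 = 29/3; row 4: 18/2 = 9. Minimum is 4/3 at row 1 (s1 leaves); pivot element 3.
Pivot on row 1; the z-row RHS becomes 0 − (-5)·(4/3) = 20/3.

20/3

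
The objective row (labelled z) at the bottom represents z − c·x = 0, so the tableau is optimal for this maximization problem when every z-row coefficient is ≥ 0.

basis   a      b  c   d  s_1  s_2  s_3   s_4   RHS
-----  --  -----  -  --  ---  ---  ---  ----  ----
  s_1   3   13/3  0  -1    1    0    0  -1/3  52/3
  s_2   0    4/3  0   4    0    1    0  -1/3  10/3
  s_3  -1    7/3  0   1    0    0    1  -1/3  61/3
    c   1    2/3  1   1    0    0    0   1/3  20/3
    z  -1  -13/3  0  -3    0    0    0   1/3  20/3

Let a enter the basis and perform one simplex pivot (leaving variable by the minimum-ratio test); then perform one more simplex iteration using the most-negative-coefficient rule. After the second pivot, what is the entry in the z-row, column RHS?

Ratio test on column a — row 1: (52/3)/3 = 52/9; row 2: entry 0 ≤ 0; row 3: entry -1 ≤ 0; row 4: (20/3)/1 = 20/3. Minimum is 52/9 at row 1 (s_1 leaves); pivot element 3.
Divide row 1 by 3; eliminate column a from the other rows.
Second iteration: most negative z-row entry is -10/3 in column d, so d enters.
Ratio test on column d — row 1: entry -1/3 ≤ 0; row 2: (10/3)/4 = 5/6; row 3: (235/9)/(2/3) = 235/6; row 4: (8/9)/(4/3) = 2/3. Minimum is 2/3 at row 4 (c leaves); pivot element 4/3.
Divide row 4 by 4/3; eliminate column d from the other rows.
After both pivots, the entry at the z-row, column RHS is 44/3.

44/3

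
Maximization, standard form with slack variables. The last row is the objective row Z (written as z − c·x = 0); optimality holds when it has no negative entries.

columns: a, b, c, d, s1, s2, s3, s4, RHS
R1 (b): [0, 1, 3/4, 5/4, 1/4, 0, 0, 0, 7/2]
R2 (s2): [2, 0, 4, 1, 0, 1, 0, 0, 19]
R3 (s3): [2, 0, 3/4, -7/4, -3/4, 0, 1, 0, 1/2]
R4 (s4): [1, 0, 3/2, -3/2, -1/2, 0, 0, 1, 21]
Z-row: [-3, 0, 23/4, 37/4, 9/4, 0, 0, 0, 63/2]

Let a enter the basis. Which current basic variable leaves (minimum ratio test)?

Column a entries and ratios — b: 0 ≤ 0, skip; s2: 19/2 = 19/2; s3: (1/2)/2 = 1/4; s4: 21/1 = 21.
Smallest ratio is 1/4 in the row of s3, so s3 leaves.

s3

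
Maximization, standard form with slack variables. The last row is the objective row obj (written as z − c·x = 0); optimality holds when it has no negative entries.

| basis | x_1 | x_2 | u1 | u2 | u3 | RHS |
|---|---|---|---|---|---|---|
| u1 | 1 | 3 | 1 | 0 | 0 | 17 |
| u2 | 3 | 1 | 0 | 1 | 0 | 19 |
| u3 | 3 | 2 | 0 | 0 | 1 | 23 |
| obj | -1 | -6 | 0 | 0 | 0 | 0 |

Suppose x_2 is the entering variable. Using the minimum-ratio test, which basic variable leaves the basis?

Column x_2 entries and ratios — u1: 17/3 = 17/3; u2: 19/1 = 19; u3: 23/2 = 23/2.
Smallest ratio is 17/3 in the row of u1, so u1 leaves.

u1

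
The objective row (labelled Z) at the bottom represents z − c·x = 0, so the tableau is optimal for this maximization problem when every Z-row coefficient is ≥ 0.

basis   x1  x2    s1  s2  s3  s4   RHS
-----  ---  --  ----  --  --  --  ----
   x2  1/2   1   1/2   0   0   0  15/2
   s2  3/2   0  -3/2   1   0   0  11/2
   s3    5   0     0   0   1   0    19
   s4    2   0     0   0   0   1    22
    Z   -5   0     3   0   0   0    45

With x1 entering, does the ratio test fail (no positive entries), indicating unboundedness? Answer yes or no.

Column x1 has positive entries in row(s) 1, 2, 3, 4, so the ratio test bounds it — not unbounded.

no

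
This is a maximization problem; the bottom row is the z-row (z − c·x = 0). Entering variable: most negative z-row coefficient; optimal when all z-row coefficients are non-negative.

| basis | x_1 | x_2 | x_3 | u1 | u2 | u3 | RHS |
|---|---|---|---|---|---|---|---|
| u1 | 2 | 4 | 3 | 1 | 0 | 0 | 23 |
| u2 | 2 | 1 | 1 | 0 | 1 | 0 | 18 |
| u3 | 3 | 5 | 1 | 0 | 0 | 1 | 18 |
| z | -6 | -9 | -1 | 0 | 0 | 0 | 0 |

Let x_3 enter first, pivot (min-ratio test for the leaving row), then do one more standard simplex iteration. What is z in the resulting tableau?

Ratio test on column x_3 — row 1: 23/3 = 23/3; row 2: 18/1 = 18; row 3: 18/1 = 18. Minimum is 23/3 at row 1 (u1 leaves); pivot element 3.
Pivot on row 1; the z-row RHS becomes 0 − (-1)·(23/3) = 23/3.
Next entering variable (most negative z-row entry -23/3): x_2.
Ratio test on column x_2 — row 1: (23/3)/(4/3) = 23/4; row 2: entry -1/3 ≤ 0; row 3: (31/3)/(11/3) = 31/11. Minimum is 31/11 at row 3 (u3 leaves); pivot element 11/3.
After the second pivot the z-row RHS is 23/3 − (-23/3)·(31/11) = 322/11.

322/11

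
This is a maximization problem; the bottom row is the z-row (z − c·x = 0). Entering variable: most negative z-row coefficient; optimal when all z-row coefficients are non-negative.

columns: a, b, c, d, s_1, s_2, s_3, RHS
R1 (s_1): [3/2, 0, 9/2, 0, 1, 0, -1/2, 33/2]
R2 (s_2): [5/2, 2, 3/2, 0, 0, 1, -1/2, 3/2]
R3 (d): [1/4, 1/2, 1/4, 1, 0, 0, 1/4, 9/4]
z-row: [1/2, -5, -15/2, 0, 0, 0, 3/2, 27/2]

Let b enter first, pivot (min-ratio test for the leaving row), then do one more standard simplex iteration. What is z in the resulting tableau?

21

Ratio test on column b — row 1: entry 0 ≤ 0; row 2: (3/2)/2 = 3/4; row 3: (9/4)/(1/2) = 9/2. Minimum is 3/4 at row 2 (s_2 leaves); pivot element 2.
Pivot on row 2; the z-row RHS becomes 27/2 − (-5)·(3/4) = 69/4.
Next entering variable (most negative z-row entry -15/4): c.
Ratio test on column c — row 1: (33/2)/(9/2) = 11/3; row 2: (3/4)/(3/4) = 1; row 3: entry -1/8 ≤ 0. Minimum is 1 at row 2 (b leaves); pivot element 3/4.
After the second pivot the z-row RHS is 69/4 − (-15/4)·1 = 21.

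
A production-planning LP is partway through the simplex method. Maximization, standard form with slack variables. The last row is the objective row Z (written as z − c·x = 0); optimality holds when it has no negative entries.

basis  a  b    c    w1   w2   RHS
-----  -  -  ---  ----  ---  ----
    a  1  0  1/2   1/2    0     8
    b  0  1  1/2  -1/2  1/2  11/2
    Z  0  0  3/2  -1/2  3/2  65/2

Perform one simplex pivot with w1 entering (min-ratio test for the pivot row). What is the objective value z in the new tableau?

Ratio test on column w1 — row 1: 8/(1/2) = 16; row 2: entry -1/2 ≤ 0. Minimum is 16 at row 1 (a leaves); pivot element 1/2.
Pivot on row 1; the Z-row RHS becomes 65/2 − (-1/2)·16 = 81/2.

81/2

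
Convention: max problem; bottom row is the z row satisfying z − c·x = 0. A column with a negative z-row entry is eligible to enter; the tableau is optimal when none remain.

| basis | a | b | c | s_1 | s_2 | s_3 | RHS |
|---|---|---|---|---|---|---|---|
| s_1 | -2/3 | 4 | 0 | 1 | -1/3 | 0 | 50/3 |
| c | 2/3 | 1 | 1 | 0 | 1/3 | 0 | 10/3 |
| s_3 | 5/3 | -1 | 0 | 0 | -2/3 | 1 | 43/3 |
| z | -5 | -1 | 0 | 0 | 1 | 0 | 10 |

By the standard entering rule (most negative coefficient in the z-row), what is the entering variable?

Negative z-row entries: a: -5, b: -1.
The most negative is -5 in column a, so a enters.

a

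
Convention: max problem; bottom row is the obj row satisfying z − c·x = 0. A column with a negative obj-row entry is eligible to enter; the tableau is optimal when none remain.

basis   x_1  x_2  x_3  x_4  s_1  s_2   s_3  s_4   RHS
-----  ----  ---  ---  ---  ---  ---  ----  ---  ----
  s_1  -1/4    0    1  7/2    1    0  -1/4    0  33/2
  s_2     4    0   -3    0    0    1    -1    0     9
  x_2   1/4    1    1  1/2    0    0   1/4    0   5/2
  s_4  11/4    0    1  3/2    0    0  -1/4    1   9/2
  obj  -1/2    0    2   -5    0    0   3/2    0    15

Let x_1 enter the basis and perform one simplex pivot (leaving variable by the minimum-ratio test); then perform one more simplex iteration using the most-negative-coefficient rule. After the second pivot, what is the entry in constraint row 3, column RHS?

1

Ratio test on column x_1 — row 1: entry -1/4 ≤ 0; row 2: 9/4 = 9/4; row 3: (5/2)/(1/4) = 10; row 4: (9/2)/(11/4) = 18/11. Minimum is 18/11 at row 4 (s_4 leaves); pivot element 11/4.
Divide row 4 by 11/4; eliminate column x_1 from the other rows.
Second iteration: most negative obj-row entry is -52/11 in column x_4, so x_4 enters.
Ratio test on column x_4 — row 1: (186/11)/(40/11) = 93/20; row 2: entry -24/11 ≤ 0; row 3: (23/11)/(4/11) = 23/4; row 4: (18/11)/(6/11) = 3. Minimum is 3 at row 4 (x_1 leaves); pivot element 6/11.
Divide row 4 by 6/11; eliminate column x_4 from the other rows.
After both pivots, the entry at constraint row 3, column RHS is 1.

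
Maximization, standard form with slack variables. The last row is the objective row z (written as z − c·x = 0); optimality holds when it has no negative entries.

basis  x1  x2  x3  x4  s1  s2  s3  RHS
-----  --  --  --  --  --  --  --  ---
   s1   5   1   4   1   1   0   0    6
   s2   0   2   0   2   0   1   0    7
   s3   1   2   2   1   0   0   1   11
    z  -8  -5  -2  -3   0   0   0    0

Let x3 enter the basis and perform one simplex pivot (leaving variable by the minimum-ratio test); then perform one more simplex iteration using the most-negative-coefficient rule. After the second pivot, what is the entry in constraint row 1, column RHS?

Ratio test on column x3 — row 1: 6/4 = 3/2; row 2: entry 0 ≤ 0; row 3: 11/2 = 11/2. Minimum is 3/2 at row 1 (s1 leaves); pivot element 4.
Divide row 1 by 4; eliminate column x3 from the other rows.
Second iteration: most negative z-row entry is -11/2 in column x1, so x1 enters.
Ratio test on column x1 — row 1: (3/2)/(5/4) = 6/5; row 2: entry 0 ≤ 0; row 3: entry -3/2 ≤ 0. Minimum is 6/5 at row 1 (x3 leaves); pivot element 5/4.
Divide row 1 by 5/4; eliminate column x1 from the other rows.
After both pivots, the entry at constraint row 1, column RHS is 6/5.

6/5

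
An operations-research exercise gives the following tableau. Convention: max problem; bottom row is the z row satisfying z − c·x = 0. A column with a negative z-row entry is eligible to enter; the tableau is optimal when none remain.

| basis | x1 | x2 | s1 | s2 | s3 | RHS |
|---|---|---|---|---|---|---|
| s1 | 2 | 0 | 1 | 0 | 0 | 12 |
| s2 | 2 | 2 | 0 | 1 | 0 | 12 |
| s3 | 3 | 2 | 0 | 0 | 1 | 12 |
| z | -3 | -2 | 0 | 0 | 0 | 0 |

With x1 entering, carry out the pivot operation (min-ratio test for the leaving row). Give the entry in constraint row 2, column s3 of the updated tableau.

Ratio test on column x1 — row 1: 12/2 = 6; row 2: 12/2 = 6; row 3: 12/3 = 4. Minimum is 4 at row 3 (s3 leaves); pivot element 3.
Divide row 3 by 3; eliminate column x1 from the other rows.
Row 2 update in column s3: 0 − 2·(1/3) = -2/3.

-2/3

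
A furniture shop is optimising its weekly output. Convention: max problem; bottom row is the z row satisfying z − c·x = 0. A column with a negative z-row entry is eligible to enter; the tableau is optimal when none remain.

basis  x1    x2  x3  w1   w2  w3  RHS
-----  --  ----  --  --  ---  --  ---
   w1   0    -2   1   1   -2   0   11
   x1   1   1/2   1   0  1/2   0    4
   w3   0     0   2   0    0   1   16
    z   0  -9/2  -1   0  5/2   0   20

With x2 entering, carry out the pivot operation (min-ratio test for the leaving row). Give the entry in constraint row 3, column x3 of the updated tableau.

2

Ratio test on column x2 — row 1: entry -2 ≤ 0; row 2: 4/(1/2) = 8; row 3: entry 0 ≤ 0. Minimum is 8 at row 2 (x1 leaves); pivot element 1/2.
Divide row 2 by 1/2; eliminate column x2 from the other rows.
Row 3 update in column x3: 2 − 0·2 = 2.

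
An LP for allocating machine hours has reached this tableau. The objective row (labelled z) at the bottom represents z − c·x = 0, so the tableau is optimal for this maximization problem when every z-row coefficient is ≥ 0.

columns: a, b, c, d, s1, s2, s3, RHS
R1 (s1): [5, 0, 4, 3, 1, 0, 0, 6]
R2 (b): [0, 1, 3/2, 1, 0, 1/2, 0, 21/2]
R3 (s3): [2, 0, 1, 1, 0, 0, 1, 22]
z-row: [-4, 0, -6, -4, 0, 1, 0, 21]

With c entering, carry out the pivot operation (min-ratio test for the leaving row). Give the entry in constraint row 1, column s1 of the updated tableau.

1/4

Ratio test on column c — row 1: 6/4 = 3/2; row 2: (21/2)/(3/2) = 7; row 3: 22/1 = 22. Minimum is 3/2 at row 1 (s1 leaves); pivot element 4.
Divide row 1 by 4; eliminate column c from the other rows.
In the new row 1, the s1 entry is the old entry divided by the pivot: 1/4 = 1/4.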